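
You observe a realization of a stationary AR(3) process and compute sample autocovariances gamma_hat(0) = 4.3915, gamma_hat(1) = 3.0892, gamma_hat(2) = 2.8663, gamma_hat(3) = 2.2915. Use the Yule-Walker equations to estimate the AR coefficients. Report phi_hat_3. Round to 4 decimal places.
\hat\phi_{3} = -0.0300

The Yule-Walker equations for an AR(p) process read, in matrix form,
  Gamma_p phi = r_p,   with   (Gamma_p)_{ij} = gamma(|i - j|),
                       (r_p)_i = gamma(i),   i,j = 1..p.
Substitute the sample gammas (Toeplitz matrix and right-hand side of size 3):
  Gamma_p = [[4.3915, 3.0892, 2.8663], [3.0892, 4.3915, 3.0892], [2.8663, 3.0892, 4.3915]]
  r_p     = [3.0892, 2.8663, 2.2915]
Written out (R1..R3):
  (R1) 4.3915 phi_1 + 3.0892 phi_2 + 2.8663 phi_3 = 3.0892
  (R2) 3.0892 phi_1 + 4.3915 phi_2 + 3.0892 phi_3 = 2.8663
  (R3) 2.8663 phi_1 + 3.0892 phi_2 + 4.3915 phi_3 = 2.2915
Gaussian elimination:
  R2 <- R2 - (3.0892/4.3915) R1 = R2 - (0.70345) R1:  2.218403 phi_2 + 1.072902 phi_3 = 0.693203
  R3 <- R3 - (2.8663/4.3915) R1 = R3 - (0.652693) R1:  1.072902 phi_2 + 2.520687 phi_3 = 0.275202
  R3 <- R3 - (1.072902/2.218403) R2 = R3 - (0.483637) R2:  2.001792 phi_3 = -0.060057
Back-substitution:
  phi_hat_3 = -0.060057 / 2.001792 = -0.030002
  phi_hat_2 = (0.693203 - (1.072902)(-0.030002)) / 2.218403 = 0.326988
  phi_hat_1 = (3.0892 - (3.0892)(0.326988) - (2.8663)(-0.030002)) / 4.3915 = 0.493012
So phi_hat = [0.4930, 0.3270, -0.0300].
Therefore phi_hat_3 = -0.0300.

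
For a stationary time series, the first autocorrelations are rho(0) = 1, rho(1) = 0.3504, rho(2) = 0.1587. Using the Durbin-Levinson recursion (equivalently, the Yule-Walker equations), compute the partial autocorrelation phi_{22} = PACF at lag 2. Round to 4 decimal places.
\phi_{22} = 0.0409

The PACF at lag k is phi_{kk}, the last component of the solution
to the Yule-Walker system G_k phi = r_k where
  (G_k)_{ij} = rho(|i - j|), (r_k)_i = rho(i), i,j = 1..k.
Equivalently, Durbin-Levinson gives phi_{kk} iteratively:
  phi_{11} = rho(1)
  phi_{kk} = [rho(k) - sum_{j=1..k-1} phi_{k-1,j} rho(k-j)]
            / [1 - sum_{j=1..k-1} phi_{k-1,j} rho(j)],
  phi_{k,j} = phi_{k-1,j} - phi_{kk} phi_{k-1,k-j},  j = 1..k-1.
Step k = 1:
  phi_11 = rho(1) = 0.3504.
Step k = 2:
  phi_22 = [rho(2) - phi_11 rho(1)] / [1 - phi_11 rho(1)] = [0.1587 - (0.3504)(0.3504)] / [1 - (0.3504)(0.3504)]
         = 0.03591984 / 0.87721984 = 0.0409.
Therefore phi_{22} = 0.0409.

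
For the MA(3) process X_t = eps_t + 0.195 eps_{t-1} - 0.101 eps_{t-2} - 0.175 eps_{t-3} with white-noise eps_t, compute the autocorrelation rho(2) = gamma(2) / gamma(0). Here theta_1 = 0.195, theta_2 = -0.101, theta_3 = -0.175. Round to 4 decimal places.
\rho(2) = -0.1252

For an MA(q) process with theta_0 = 1, the autocovariance is
  gamma(k) = sigma^2 * sum_{i=0..q-k} theta_i * theta_{i+k},
and rho(k) = gamma(k) / gamma(0). Sigma^2 cancels.
  numerator   = (1)*(-0.101) + (0.195)*(-0.175) = -0.135125.
  denominator = (1)^2 + (0.195)^2 + (-0.101)^2 + (-0.175)^2 = 1.078851.
  rho(2) = -0.135125 / 1.078851 = -0.1252.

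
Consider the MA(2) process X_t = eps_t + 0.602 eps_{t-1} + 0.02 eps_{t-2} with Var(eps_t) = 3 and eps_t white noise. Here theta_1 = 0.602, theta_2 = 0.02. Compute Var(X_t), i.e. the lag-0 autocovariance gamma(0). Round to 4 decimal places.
\gamma(0) = 4.0884

For an MA(q) process X_t = eps_t + sum_i theta_i eps_{t-i} with
Var(eps_t) = sigma^2, the variance is
  gamma(0) = sigma^2 * (1 + sum_i theta_i^2).
  sum_i theta_i^2 = (0.602)^2 + (0.02)^2 = 0.362404 + 0.0004 = 0.362804.
  gamma(0) = 3 * (1 + 0.362804) = 3 * 1.362804 = 4.088412, which rounds to 4.0884.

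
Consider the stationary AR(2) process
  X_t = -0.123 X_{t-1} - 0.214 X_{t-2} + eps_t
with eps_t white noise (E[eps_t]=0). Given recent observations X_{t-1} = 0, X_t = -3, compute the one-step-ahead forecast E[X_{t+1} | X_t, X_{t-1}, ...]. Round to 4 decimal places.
E[X_{t+1} \mid \mathcal F_t] = 0.3690

For an AR(p) model X_t = c + sum_i phi_i X_{t-i} + eps_t, the
one-step-ahead conditional mean is
  E[X_{t+1} | X_t, ...] = c + sum_i phi_i X_{t+1-i}.
Substitute known values:
  E[X_{t+1} | ...] = (-0.123) * (-3) + (-0.214) * (0)
                   = 0.3690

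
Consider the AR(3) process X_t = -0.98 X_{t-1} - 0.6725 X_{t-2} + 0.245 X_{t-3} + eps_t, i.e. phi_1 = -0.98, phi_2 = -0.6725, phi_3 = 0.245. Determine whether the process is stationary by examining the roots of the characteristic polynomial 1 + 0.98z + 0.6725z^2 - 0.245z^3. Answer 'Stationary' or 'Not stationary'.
\text{Stationary}

The AR(p) characteristic polynomial is P(z) = 1 + 0.98z + 0.6725z^2 - 0.245z^3.
Stationarity requires all roots to lie outside the unit circle, i.e. |z| > 1 for every root.
Degree 3: look for a simple real root z0 first, then factor out (1 - z/z0) and solve the remaining quadratic.
Testing z0 = 4: P(4) = 1 + (0.98)(4) + (0.6725)(4)^2 + (-0.245)(4)^3
  = 1 + (3.92) + (10.76) + (-15.68) = 0.  So z_0 = 4 is a root, |z_0| = 4.
Divide out the factor (1 - 0.25 z) = (1 - z/z0) (since 1/z0 = 0.25):
  P(z) = (1 - 0.25 z)(1 + (1.23) z + (0.98) z^2)
  [check: z-coef 1.23 - (0.25) = 0.98; z^2-coef 0.98 - (0.25)(1.23) = 0.6725; z^3-coef -(0.25)(0.98) = -0.245.]
Remaining roots from the quadratic factor 1 + (1.23) z + (0.98) z^2:
  Set 1 + (1.23) z + (0.98) z^2 = 0, i.e. a z^2 + b z + c = 0 with a = 0.98, b = 1.23, c = 1.
  Discriminant D = b^2 - 4ac = (1.23)^2 - 4*(0.98)*1 = 1.5129 - (3.92) = -2.4071.
  D < 0, so the roots are the complex-conjugate pair z = (-b +/- i sqrt(-D)) / (2a) = -0.6276 +/- 0.7916i.
  For a conjugate pair |z|^2 = z * conj(z) = (product of roots) = c/a = 1/(0.98) = 1.020408, so |z| = sqrt(1.020408) = 1.0102 for both roots.
Moduli of all roots: 4.0000, 1.0102, 1.0102.
All moduli strictly greater than 1? Yes.
Verdict: Stationary.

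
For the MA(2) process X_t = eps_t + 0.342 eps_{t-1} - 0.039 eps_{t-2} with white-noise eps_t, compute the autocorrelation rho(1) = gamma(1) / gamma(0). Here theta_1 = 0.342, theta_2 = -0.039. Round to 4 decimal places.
\rho(1) = 0.2938

For an MA(q) process with theta_0 = 1, the autocovariance is
  gamma(k) = sigma^2 * sum_{i=0..q-k} theta_i * theta_{i+k},
and rho(k) = gamma(k) / gamma(0). Sigma^2 cancels.
  numerator   = (1)*(0.342) + (0.342)*(-0.039) = 0.328662.
  denominator = (1)^2 + (0.342)^2 + (-0.039)^2 = 1.118485.
  rho(1) = 0.328662 / 1.118485 = 0.2938.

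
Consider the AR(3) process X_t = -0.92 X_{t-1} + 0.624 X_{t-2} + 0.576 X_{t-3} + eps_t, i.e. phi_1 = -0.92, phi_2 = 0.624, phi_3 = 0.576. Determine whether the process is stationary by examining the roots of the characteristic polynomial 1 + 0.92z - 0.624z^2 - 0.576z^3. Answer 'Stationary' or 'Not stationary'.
\text{Stationary}

The AR(p) characteristic polynomial is P(z) = 1 + 0.92z - 0.624z^2 - 0.576z^3.
Stationarity requires all roots to lie outside the unit circle, i.e. |z| > 1 for every root.
Degree 3: look for a simple real root z0 first, then factor out (1 - z/z0) and solve the remaining quadratic.
Testing z0 = -1.25: P(-1.25) = 1 + (0.92)(-1.25) + (-0.624)(-1.25)^2 + (-0.576)(-1.25)^3
  = 1 + (-1.15) + (-0.975) + (1.125) = 0.  So z_0 = -1.25 is a root, |z_0| = 1.25.
Divide out the factor (1 + 0.8 z) = (1 - z/z0) (since 1/z0 = -0.8):
  P(z) = (1 + 0.8 z)(1 + (0.12) z + (-0.72) z^2)
  [check: z-coef 0.12 - (-0.8) = 0.92; z^2-coef -0.72 - (-0.8)(0.12) = -0.624; z^3-coef -(-0.8)(-0.72) = -0.576.]
Remaining roots from the quadratic factor 1 + (0.12) z + (-0.72) z^2:
  Set 1 + (0.12) z + (-0.72) z^2 = 0, i.e. a z^2 + b z + c = 0 with a = -0.72, b = 0.12, c = 1.
  Discriminant D = b^2 - 4ac = (0.12)^2 - 4*(-0.72)*1 = 0.0144 - (-2.88) = 2.8944.
  D >= 0, so the roots are real: z = (-b +/- sqrt(D)) / (2a) = (-0.12 +/- 1.701294) / (-1.44).
    z_1 = (-0.12 + 1.701294) / (-1.44) = -1.0981,   |z_1| = 1.0981.
    z_2 = (-0.12 - 1.701294) / (-1.44) = 1.2648,   |z_2| = 1.2648.
Moduli of all roots: 1.2500, 1.0981, 1.2648.
All moduli strictly greater than 1? Yes.
Verdict: Stationary.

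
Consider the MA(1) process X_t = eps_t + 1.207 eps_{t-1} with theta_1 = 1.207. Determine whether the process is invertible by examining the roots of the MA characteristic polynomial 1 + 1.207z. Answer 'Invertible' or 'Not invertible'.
\text{Not invertible}

The MA(q) characteristic polynomial is P(z) = 1 + 1.207z.
Invertibility requires all roots to lie outside the unit circle, i.e. |z| > 1 for every root.
This is linear in z: 1 + (1.207) z = 0  =>  z = -1/(1.207) = -0.8285,  |z| = 0.8285.
Moduli of all roots: 0.8285.
All moduli strictly greater than 1? No.
Verdict: Not invertible.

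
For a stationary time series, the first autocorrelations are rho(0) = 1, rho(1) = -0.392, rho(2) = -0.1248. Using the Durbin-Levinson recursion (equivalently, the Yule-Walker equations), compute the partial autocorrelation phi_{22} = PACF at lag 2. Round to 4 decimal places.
\phi_{22} = -0.3290

The PACF at lag k is phi_{kk}, the last component of the solution
to the Yule-Walker system G_k phi = r_k where
  (G_k)_{ij} = rho(|i - j|), (r_k)_i = rho(i), i,j = 1..k.
Equivalently, Durbin-Levinson gives phi_{kk} iteratively:
  phi_{11} = rho(1)
  phi_{kk} = [rho(k) - sum_{j=1..k-1} phi_{k-1,j} rho(k-j)]
            / [1 - sum_{j=1..k-1} phi_{k-1,j} rho(j)],
  phi_{k,j} = phi_{k-1,j} - phi_{kk} phi_{k-1,k-j},  j = 1..k-1.
Step k = 1:
  phi_11 = rho(1) = -0.392.
Step k = 2:
  phi_22 = [rho(2) - phi_11 rho(1)] / [1 - phi_11 rho(1)] = [-0.1248 - (-0.392)(-0.392)] / [1 - (-0.392)(-0.392)]
         = -0.278464 / 0.846336 = -0.329.
Therefore phi_{22} = -0.3290.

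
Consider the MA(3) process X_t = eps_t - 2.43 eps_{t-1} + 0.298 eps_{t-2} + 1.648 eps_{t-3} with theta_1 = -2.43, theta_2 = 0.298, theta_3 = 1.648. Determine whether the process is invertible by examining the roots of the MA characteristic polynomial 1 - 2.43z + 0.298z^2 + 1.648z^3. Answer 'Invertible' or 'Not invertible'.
\text{Not invertible}

The MA(q) characteristic polynomial is P(z) = 1 - 2.43z + 0.298z^2 + 1.648z^3.
Invertibility requires all roots to lie outside the unit circle, i.e. |z| > 1 for every root.
Degree 3: look for a simple real root z0 first, then factor out (1 - z/z0) and solve the remaining quadratic.
Testing z0 = 0.625: P(0.625) = 1 + (-2.43)(0.625) + (0.298)(0.625)^2 + (1.648)(0.625)^3
  = 1 + (-1.51875) + (0.116406) + (0.402344) = 0.  So z_0 = 0.625 is a root, |z_0| = 0.625.
Divide out the factor (1 - 1.6 z) = (1 - z/z0) (since 1/z0 = 1.6):
  P(z) = (1 - 1.6 z)(1 + (-0.83) z + (-1.03) z^2)
  [check: z-coef -0.83 - (1.6) = -2.43; z^2-coef -1.03 - (1.6)(-0.83) = 0.298; z^3-coef -(1.6)(-1.03) = 1.648.]
Remaining roots from the quadratic factor 1 + (-0.83) z + (-1.03) z^2:
  Set 1 + (-0.83) z + (-1.03) z^2 = 0, i.e. a z^2 + b z + c = 0 with a = -1.03, b = -0.83, c = 1.
  Discriminant D = b^2 - 4ac = (-0.83)^2 - 4*(-1.03)*1 = 0.6889 - (-4.12) = 4.8089.
  D >= 0, so the roots are real: z = (-b +/- sqrt(D)) / (2a) = (0.83 +/- 2.19292) / (-2.06).
    z_1 = (0.83 + 2.19292) / (-2.06) = -1.4674,   |z_1| = 1.4674.
    z_2 = (0.83 - 2.19292) / (-2.06) = 0.6616,   |z_2| = 0.6616.
Moduli of all roots: 0.6250, 1.4674, 0.6616.
All moduli strictly greater than 1? No.
Verdict: Not invertible.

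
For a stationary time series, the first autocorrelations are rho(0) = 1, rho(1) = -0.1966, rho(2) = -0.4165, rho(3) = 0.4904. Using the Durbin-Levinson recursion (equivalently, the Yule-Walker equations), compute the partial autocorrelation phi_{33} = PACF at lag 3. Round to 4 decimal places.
\phi_{33} = 0.3709

The PACF at lag k is phi_{kk}, the last component of the solution
to the Yule-Walker system G_k phi = r_k where
  (G_k)_{ij} = rho(|i - j|), (r_k)_i = rho(i), i,j = 1..k.
Equivalently, Durbin-Levinson gives phi_{kk} iteratively:
  phi_{11} = rho(1)
  phi_{kk} = [rho(k) - sum_{j=1..k-1} phi_{k-1,j} rho(k-j)]
            / [1 - sum_{j=1..k-1} phi_{k-1,j} rho(j)],
  phi_{k,j} = phi_{k-1,j} - phi_{kk} phi_{k-1,k-j},  j = 1..k-1.
Step k = 1:
  phi_11 = rho(1) = -0.1966.
Step k = 2:
  phi_22 = [rho(2) - phi_11 rho(1)] / [1 - phi_11 rho(1)] = [-0.4165 - (-0.1966)(-0.1966)] / [1 - (-0.1966)(-0.1966)]
         = -0.45515156 / 0.96134844 = -0.473451.
  Update: phi_21 = phi_11 - phi_22 phi_11 = -0.1966 - (-0.473451)(-0.1966) = -0.289681.
Step k = 3:
  phi_33 = [rho(3) - phi_21 rho(2) - phi_22 rho(1)] / [1 - phi_21 rho(1) - phi_22 rho(2)]
    numerator   = 0.4904 - (-0.289681)(-0.4165) - (-0.473451)(-0.1966) = 0.27666757
    denominator = 1 - (-0.289681)(-0.1966) - (-0.473451)(-0.4165) = 0.74585639
  phi_33 = 0.27666757 / 0.74585639 = 0.3709.
Therefore phi_{33} = 0.3709.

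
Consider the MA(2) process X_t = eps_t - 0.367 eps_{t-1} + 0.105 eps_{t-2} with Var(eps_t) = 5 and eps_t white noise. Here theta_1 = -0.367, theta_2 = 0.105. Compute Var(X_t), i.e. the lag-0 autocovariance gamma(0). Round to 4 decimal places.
\gamma(0) = 5.7286

For an MA(q) process X_t = eps_t + sum_i theta_i eps_{t-i} with
Var(eps_t) = sigma^2, the variance is
  gamma(0) = sigma^2 * (1 + sum_i theta_i^2).
  sum_i theta_i^2 = (-0.367)^2 + (0.105)^2 = 0.134689 + 0.011025 = 0.145714.
  gamma(0) = 5 * (1 + 0.145714) = 5 * 1.145714 = 5.72857, which rounds to 5.7286.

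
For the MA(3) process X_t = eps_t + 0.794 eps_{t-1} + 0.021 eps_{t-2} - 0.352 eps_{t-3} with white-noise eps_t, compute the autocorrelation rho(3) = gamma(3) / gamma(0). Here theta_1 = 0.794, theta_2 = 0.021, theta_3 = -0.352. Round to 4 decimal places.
\rho(3) = -0.2006

For an MA(q) process with theta_0 = 1, the autocovariance is
  gamma(k) = sigma^2 * sum_{i=0..q-k} theta_i * theta_{i+k},
and rho(k) = gamma(k) / gamma(0). Sigma^2 cancels.
  numerator   = (1)*(-0.352) = -0.352.
  denominator = (1)^2 + (0.794)^2 + (0.021)^2 + (-0.352)^2 = 1.754781.
  rho(3) = -0.352 / 1.754781 = -0.2006.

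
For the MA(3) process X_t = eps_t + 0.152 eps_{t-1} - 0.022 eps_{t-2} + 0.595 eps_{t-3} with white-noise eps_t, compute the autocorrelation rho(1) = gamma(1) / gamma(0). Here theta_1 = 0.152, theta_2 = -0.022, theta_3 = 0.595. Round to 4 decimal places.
\rho(1) = 0.0984

For an MA(q) process with theta_0 = 1, the autocovariance is
  gamma(k) = sigma^2 * sum_{i=0..q-k} theta_i * theta_{i+k},
and rho(k) = gamma(k) / gamma(0). Sigma^2 cancels.
  numerator   = (1)*(0.152) + (0.152)*(-0.022) + (-0.022)*(0.595) = 0.135566.
  denominator = (1)^2 + (0.152)^2 + (-0.022)^2 + (0.595)^2 = 1.377613.
  rho(1) = 0.135566 / 1.377613 = 0.0984.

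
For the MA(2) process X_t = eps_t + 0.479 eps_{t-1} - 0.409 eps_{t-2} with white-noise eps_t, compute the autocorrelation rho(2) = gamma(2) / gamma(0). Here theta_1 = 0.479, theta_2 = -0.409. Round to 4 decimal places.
\rho(2) = -0.2928

For an MA(q) process with theta_0 = 1, the autocovariance is
  gamma(k) = sigma^2 * sum_{i=0..q-k} theta_i * theta_{i+k},
and rho(k) = gamma(k) / gamma(0). Sigma^2 cancels.
  numerator   = (1)*(-0.409) = -0.409.
  denominator = (1)^2 + (0.479)^2 + (-0.409)^2 = 1.396722.
  rho(2) = -0.409 / 1.396722 = -0.2928.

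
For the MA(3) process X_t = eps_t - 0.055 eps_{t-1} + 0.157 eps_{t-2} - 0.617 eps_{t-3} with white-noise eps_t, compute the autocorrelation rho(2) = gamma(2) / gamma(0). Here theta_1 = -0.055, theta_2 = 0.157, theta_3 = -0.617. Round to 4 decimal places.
\rho(2) = 0.1356

For an MA(q) process with theta_0 = 1, the autocovariance is
  gamma(k) = sigma^2 * sum_{i=0..q-k} theta_i * theta_{i+k},
and rho(k) = gamma(k) / gamma(0). Sigma^2 cancels.
  numerator   = (1)*(0.157) + (-0.055)*(-0.617) = 0.190935.
  denominator = (1)^2 + (-0.055)^2 + (0.157)^2 + (-0.617)^2 = 1.408363.
  rho(2) = 0.190935 / 1.408363 = 0.1356.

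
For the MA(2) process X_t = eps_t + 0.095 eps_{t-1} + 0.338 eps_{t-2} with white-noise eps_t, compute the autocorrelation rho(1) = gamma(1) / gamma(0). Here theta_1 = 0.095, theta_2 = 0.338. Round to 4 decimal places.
\rho(1) = 0.1132

For an MA(q) process with theta_0 = 1, the autocovariance is
  gamma(k) = sigma^2 * sum_{i=0..q-k} theta_i * theta_{i+k},
and rho(k) = gamma(k) / gamma(0). Sigma^2 cancels.
  numerator   = (1)*(0.095) + (0.095)*(0.338) = 0.12711.
  denominator = (1)^2 + (0.095)^2 + (0.338)^2 = 1.123269.
  rho(1) = 0.12711 / 1.123269 = 0.1132.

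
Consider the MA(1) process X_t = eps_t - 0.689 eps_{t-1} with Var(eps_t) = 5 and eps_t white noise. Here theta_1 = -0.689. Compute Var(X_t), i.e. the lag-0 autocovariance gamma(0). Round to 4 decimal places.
\gamma(0) = 7.3736

For an MA(q) process X_t = eps_t + sum_i theta_i eps_{t-i} with
Var(eps_t) = sigma^2, the variance is
  gamma(0) = sigma^2 * (1 + sum_i theta_i^2).
  sum_i theta_i^2 = (-0.689)^2 = 0.474721.
  gamma(0) = 5 * (1 + 0.474721) = 5 * 1.474721 = 7.373605, which rounds to 7.3736.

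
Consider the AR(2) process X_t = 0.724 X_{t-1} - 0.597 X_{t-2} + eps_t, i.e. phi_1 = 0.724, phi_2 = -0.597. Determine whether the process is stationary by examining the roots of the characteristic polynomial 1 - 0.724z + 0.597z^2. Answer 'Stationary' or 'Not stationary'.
\text{Stationary}

The AR(p) characteristic polynomial is P(z) = 1 - 0.724z + 0.597z^2.
Stationarity requires all roots to lie outside the unit circle, i.e. |z| > 1 for every root.
Set 1 + (-0.724) z + (0.597) z^2 = 0, i.e. a z^2 + b z + c = 0 with a = 0.597, b = -0.724, c = 1.
Discriminant D = b^2 - 4ac = (-0.724)^2 - 4*(0.597)*1 = 0.524176 - (2.388) = -1.863824.
D < 0, so the roots are the complex-conjugate pair z = (-b +/- i sqrt(-D)) / (2a) = 0.6064 +/- 1.1434i.
For a conjugate pair |z|^2 = z * conj(z) = (product of roots) = c/a = 1/(0.597) = 1.675042, so |z| = sqrt(1.675042) = 1.2942 for both roots.
Moduli of all roots: 1.2942, 1.2942.
All moduli strictly greater than 1? Yes.
Verdict: Stationary.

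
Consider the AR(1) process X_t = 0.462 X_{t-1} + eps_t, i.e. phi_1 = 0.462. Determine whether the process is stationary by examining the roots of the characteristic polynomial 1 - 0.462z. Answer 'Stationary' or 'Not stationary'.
\text{Stationary}

The AR(p) characteristic polynomial is P(z) = 1 - 0.462z.
Stationarity requires all roots to lie outside the unit circle, i.e. |z| > 1 for every root.
This is linear in z: 1 + (-0.462) z = 0  =>  z = -1/(-0.462) = 2.164502,  |z| = 2.164502.
Moduli of all roots: 2.1645.
All moduli strictly greater than 1? Yes.
Verdict: Stationary.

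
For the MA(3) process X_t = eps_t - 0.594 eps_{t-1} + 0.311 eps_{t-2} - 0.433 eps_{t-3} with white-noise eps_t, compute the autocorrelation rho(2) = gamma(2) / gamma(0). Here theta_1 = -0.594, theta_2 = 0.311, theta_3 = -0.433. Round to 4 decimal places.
\rho(2) = 0.3471

For an MA(q) process with theta_0 = 1, the autocovariance is
  gamma(k) = sigma^2 * sum_{i=0..q-k} theta_i * theta_{i+k},
and rho(k) = gamma(k) / gamma(0). Sigma^2 cancels.
  numerator   = (1)*(0.311) + (-0.594)*(-0.433) = 0.568202.
  denominator = (1)^2 + (-0.594)^2 + (0.311)^2 + (-0.433)^2 = 1.637046.
  rho(2) = 0.568202 / 1.637046 = 0.3471.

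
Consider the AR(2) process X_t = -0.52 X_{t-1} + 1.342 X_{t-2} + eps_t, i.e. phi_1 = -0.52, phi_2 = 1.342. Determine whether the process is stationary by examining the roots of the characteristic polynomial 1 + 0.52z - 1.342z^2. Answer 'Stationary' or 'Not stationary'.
\text{Not stationary}

The AR(p) characteristic polynomial is P(z) = 1 + 0.52z - 1.342z^2.
Stationarity requires all roots to lie outside the unit circle, i.e. |z| > 1 for every root.
Set 1 + (0.52) z + (-1.342) z^2 = 0, i.e. a z^2 + b z + c = 0 with a = -1.342, b = 0.52, c = 1.
Discriminant D = b^2 - 4ac = (0.52)^2 - 4*(-1.342)*1 = 0.2704 - (-5.368) = 5.6384.
D >= 0, so the roots are real: z = (-b +/- sqrt(D)) / (2a) = (-0.52 +/- 2.374532) / (-2.684).
  z_1 = (-0.52 + 2.374532) / (-2.684) = -0.691,   |z_1| = 0.691.
  z_2 = (-0.52 - 2.374532) / (-2.684) = 1.0784,   |z_2| = 1.0784.
Moduli of all roots: 0.6910, 1.0784.
All moduli strictly greater than 1? No.
Verdict: Not stationary.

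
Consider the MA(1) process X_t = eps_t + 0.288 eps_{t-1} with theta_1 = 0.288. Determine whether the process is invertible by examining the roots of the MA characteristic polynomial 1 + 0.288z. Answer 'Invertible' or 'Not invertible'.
\text{Invertible}

The MA(q) characteristic polynomial is P(z) = 1 + 0.288z.
Invertibility requires all roots to lie outside the unit circle, i.e. |z| > 1 for every root.
This is linear in z: 1 + (0.288) z = 0  =>  z = -1/(0.288) = -3.472222,  |z| = 3.472222.
Moduli of all roots: 3.4722.
All moduli strictly greater than 1? Yes.
Verdict: Invertible.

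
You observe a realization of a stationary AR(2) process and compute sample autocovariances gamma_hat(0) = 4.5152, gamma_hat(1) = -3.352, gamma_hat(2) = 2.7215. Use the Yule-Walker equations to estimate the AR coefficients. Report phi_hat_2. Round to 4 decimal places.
\hat\phi_{2} = 0.1150

The Yule-Walker equations for an AR(p) process read, in matrix form,
  Gamma_p phi = r_p,   with   (Gamma_p)_{ij} = gamma(|i - j|),
                       (r_p)_i = gamma(i),   i,j = 1..p.
Substitute the sample gammas (Toeplitz matrix and right-hand side of size 2):
  Gamma_p = [[4.5152, -3.352], [-3.352, 4.5152]]
  r_p     = [-3.352, 2.7215]
Written out:
  4.5152 phi_1 - 3.352 phi_2 = -3.352
  -3.352 phi_1 + 4.5152 phi_2 = 2.7215
Solve by Cramer's rule:
  det = gamma(0)^2 - gamma(1)^2 = (4.5152)^2 - (-3.352)^2 = 20.38703104 - 11.235904 = 9.15112704
  phi_hat_1 = [gamma(1) gamma(0) - gamma(1) gamma(2)] / det = [(-3.352)(4.5152) - (-3.352)(2.7215)] / 9.15112704 = -6.0124824 / 9.15112704 = -0.657
  phi_hat_2 = [gamma(0) gamma(2) - gamma(1)^2] / det = [(4.5152)(2.7215) - (-3.352)^2] / 9.15112704 = 1.0522128 / 9.15112704 = 0.115
So phi_hat = [-0.6570, 0.1150].
Therefore phi_hat_2 = 0.1150.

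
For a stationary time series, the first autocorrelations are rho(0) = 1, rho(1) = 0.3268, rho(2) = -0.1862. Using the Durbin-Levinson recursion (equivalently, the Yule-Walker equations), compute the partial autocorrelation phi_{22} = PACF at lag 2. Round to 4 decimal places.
\phi_{22} = -0.3280

The PACF at lag k is phi_{kk}, the last component of the solution
to the Yule-Walker system G_k phi = r_k where
  (G_k)_{ij} = rho(|i - j|), (r_k)_i = rho(i), i,j = 1..k.
Equivalently, Durbin-Levinson gives phi_{kk} iteratively:
  phi_{11} = rho(1)
  phi_{kk} = [rho(k) - sum_{j=1..k-1} phi_{k-1,j} rho(k-j)]
            / [1 - sum_{j=1..k-1} phi_{k-1,j} rho(j)],
  phi_{k,j} = phi_{k-1,j} - phi_{kk} phi_{k-1,k-j},  j = 1..k-1.
Step k = 1:
  phi_11 = rho(1) = 0.3268.
Step k = 2:
  phi_22 = [rho(2) - phi_11 rho(1)] / [1 - phi_11 rho(1)] = [-0.1862 - (0.3268)(0.3268)] / [1 - (0.3268)(0.3268)]
         = -0.29299824 / 0.89320176 = -0.328.
Therefore phi_{22} = -0.3280.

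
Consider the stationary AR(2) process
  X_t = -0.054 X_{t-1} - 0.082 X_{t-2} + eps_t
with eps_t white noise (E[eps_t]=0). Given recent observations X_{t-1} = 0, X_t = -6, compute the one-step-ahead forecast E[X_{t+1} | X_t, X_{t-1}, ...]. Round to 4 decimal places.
E[X_{t+1} \mid \mathcal F_t] = 0.3240

For an AR(p) model X_t = c + sum_i phi_i X_{t-i} + eps_t, the
one-step-ahead conditional mean is
  E[X_{t+1} | X_t, ...] = c + sum_i phi_i X_{t+1-i}.
Substitute known values:
  E[X_{t+1} | ...] = (-0.054) * (-6) + (-0.082) * (0)
                   = 0.3240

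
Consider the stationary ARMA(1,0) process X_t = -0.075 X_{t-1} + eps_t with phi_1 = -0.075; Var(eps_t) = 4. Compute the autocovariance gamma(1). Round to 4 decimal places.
\gamma(1) = -0.3017

Multiply the model equation by X_{t-k} and take expectations. With theta_0 = psi_0 = 1 and psi_j the MA(infinity) weights, this gives
  gamma(k) - sum_i phi_i gamma(k-i) = c_k,
  c_k = sigma^2 * sum_{j=k..q} theta_j psi_{j-k}   (c_k = 0 for k > q),
using gamma(-m) = gamma(m).
Pure AR (q = 0): c_0 = sigma^2 = 4, c_k = 0 for k >= 1.
Equations for k = 0 and k = 1 (AR order 1):
  gamma(0) = phi_1 gamma(1) + c_0
  gamma(1) = phi_1 gamma(0) + c_1
Substituting the second into the first: gamma(0) (1 - phi_1^2) = c_0 + phi_1 c_1, so
  gamma(0) = c_0 / (1 - phi_1^2) = 4 / (1 - (-0.075)^2) = 4 / 0.994375 = 4.022627.
  gamma(1) = phi_1 gamma(0) = (-0.075)(4.022627) = -0.301697.
Therefore gamma(1) = -0.3017 (to 4 decimal places).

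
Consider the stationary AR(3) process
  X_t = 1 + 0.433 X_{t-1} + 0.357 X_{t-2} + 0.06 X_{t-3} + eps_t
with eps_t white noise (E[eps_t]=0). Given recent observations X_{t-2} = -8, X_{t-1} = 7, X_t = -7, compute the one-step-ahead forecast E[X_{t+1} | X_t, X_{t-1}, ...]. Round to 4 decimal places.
E[X_{t+1} \mid \mathcal F_t] = -0.0120

For an AR(p) model X_t = c + sum_i phi_i X_{t-i} + eps_t, the
one-step-ahead conditional mean is
  E[X_{t+1} | X_t, ...] = c + sum_i phi_i X_{t+1-i}.
Substitute known values:
  E[X_{t+1} | ...] = 1 + (0.433) * (-7) + (0.357) * (7) + (0.06) * (-8)
                   = -0.0120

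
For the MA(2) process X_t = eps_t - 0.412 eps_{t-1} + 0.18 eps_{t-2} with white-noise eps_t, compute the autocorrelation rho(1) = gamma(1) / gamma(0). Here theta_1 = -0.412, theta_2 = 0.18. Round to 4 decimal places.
\rho(1) = -0.4044

For an MA(q) process with theta_0 = 1, the autocovariance is
  gamma(k) = sigma^2 * sum_{i=0..q-k} theta_i * theta_{i+k},
and rho(k) = gamma(k) / gamma(0). Sigma^2 cancels.
  numerator   = (1)*(-0.412) + (-0.412)*(0.18) = -0.48616.
  denominator = (1)^2 + (-0.412)^2 + (0.18)^2 = 1.202144.
  rho(1) = -0.48616 / 1.202144 = -0.4044.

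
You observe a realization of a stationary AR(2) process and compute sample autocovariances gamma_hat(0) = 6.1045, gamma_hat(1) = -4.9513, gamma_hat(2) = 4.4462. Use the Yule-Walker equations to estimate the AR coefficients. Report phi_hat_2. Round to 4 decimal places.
\hat\phi_{2} = 0.2060

The Yule-Walker equations for an AR(p) process read, in matrix form,
  Gamma_p phi = r_p,   with   (Gamma_p)_{ij} = gamma(|i - j|),
                       (r_p)_i = gamma(i),   i,j = 1..p.
Substitute the sample gammas (Toeplitz matrix and right-hand side of size 2):
  Gamma_p = [[6.1045, -4.9513], [-4.9513, 6.1045]]
  r_p     = [-4.9513, 4.4462]
Written out:
  6.1045 phi_1 - 4.9513 phi_2 = -4.9513
  -4.9513 phi_1 + 6.1045 phi_2 = 4.4462
Solve by Cramer's rule:
  det = gamma(0)^2 - gamma(1)^2 = (6.1045)^2 - (-4.9513)^2 = 37.26492025 - 24.51537169 = 12.74954856
  phi_hat_1 = [gamma(1) gamma(0) - gamma(1) gamma(2)] / det = [(-4.9513)(6.1045) - (-4.9513)(4.4462)] / 12.74954856 = -8.21074079 / 12.74954856 = -0.644
  phi_hat_2 = [gamma(0) gamma(2) - gamma(1)^2] / det = [(6.1045)(4.4462) - (-4.9513)^2] / 12.74954856 = 2.62645621 / 12.74954856 = 0.206
So phi_hat = [-0.6440, 0.2060].
Therefore phi_hat_2 = 0.2060.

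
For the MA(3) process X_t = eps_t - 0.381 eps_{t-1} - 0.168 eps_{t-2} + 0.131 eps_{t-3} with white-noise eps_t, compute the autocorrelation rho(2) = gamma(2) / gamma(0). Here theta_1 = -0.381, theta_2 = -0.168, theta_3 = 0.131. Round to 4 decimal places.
\rho(2) = -0.1830

For an MA(q) process with theta_0 = 1, the autocovariance is
  gamma(k) = sigma^2 * sum_{i=0..q-k} theta_i * theta_{i+k},
and rho(k) = gamma(k) / gamma(0). Sigma^2 cancels.
  numerator   = (1)*(-0.168) + (-0.381)*(0.131) = -0.217911.
  denominator = (1)^2 + (-0.381)^2 + (-0.168)^2 + (0.131)^2 = 1.190546.
  rho(2) = -0.217911 / 1.190546 = -0.1830.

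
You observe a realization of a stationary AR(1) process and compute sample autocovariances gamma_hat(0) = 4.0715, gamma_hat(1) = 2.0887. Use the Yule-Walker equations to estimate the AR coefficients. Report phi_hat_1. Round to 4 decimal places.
\hat\phi_{1} = 0.5130

The Yule-Walker equations for an AR(p) process read, in matrix form,
  Gamma_p phi = r_p,   with   (Gamma_p)_{ij} = gamma(|i - j|),
                       (r_p)_i = gamma(i),   i,j = 1..p.
Substitute the sample gammas (Toeplitz matrix and right-hand side of size 1):
  Gamma_p = [[4.0715]]
  r_p     = [2.0887]
With p = 1 this is the single equation gamma(0) phi_1 = gamma(1):
  phi_hat_1 = gamma(1) / gamma(0) = 2.0887 / 4.0715 = 0.5130.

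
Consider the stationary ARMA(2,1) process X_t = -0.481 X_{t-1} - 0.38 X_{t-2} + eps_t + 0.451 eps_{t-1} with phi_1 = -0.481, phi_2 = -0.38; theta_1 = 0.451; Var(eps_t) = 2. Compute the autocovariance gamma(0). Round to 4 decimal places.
\gamma(0) = 2.3655

Multiply the model equation by X_{t-k} and take expectations. With theta_0 = psi_0 = 1 and psi_j the MA(infinity) weights, this gives
  gamma(k) - sum_i phi_i gamma(k-i) = c_k,
  c_k = sigma^2 * sum_{j=k..q} theta_j psi_{j-k}   (c_k = 0 for k > q),
using gamma(-m) = gamma(m).
psi-weights needed (psi_j = theta_j + sum_i phi_i psi_{j-i}):
  psi_1 = theta_1 + phi_1 = 0.451 + (-0.481) = -0.03
Right-hand sides:
  c_0 = sigma^2 (1 + theta_1 psi_1) = 2 * (1 + (0.451)(-0.03)) = 2 * 0.98647 = 1.97294
  c_1 = sigma^2 theta_1 = 2 * (0.451) = 0.902
  c_2 = 0
Equations for k = 0, 1, 2 (AR order 2, c_2 = 0):
  (E0) gamma(0) = phi_1 gamma(1) + phi_2 gamma(2) + c_0
  (E1) gamma(1) = phi_1 gamma(0) + phi_2 gamma(1) + c_1
  (E2) gamma(2) = phi_1 gamma(1) + phi_2 gamma(0)
From (E1): gamma(1) = A gamma(0) + B with
  A = phi_1 / (1 - phi_2) = -0.481 / 1.38 = -0.348551,   B = c_1 / (1 - phi_2) = 0.902 / 1.38 = 0.653623.
Insert (E2) into (E0): gamma(0) (1 - phi_2^2) = phi_1 (1 + phi_2) gamma(1) + c_0.
  phi_1 (1 + phi_2) = (-0.481)(0.62) = -0.29822,   1 - phi_2^2 = 0.8556.
Replace gamma(1) by A gamma(0) + B and collect gamma(0):
  gamma(0) [0.8556 - (-0.29822)(-0.348551)] = (-0.29822)(0.653623) + 1.97294
  gamma(0) * 0.751655 = 1.778016
  gamma(0) = 1.778016 / 0.751655 = 2.365468.
Therefore gamma(0) = 2.3655 (to 4 decimal places).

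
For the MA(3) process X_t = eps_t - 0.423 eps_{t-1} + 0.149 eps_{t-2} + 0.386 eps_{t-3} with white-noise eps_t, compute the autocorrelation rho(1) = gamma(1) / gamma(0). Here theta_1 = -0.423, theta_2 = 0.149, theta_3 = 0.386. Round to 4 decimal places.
\rho(1) = -0.3174

For an MA(q) process with theta_0 = 1, the autocovariance is
  gamma(k) = sigma^2 * sum_{i=0..q-k} theta_i * theta_{i+k},
and rho(k) = gamma(k) / gamma(0). Sigma^2 cancels.
  numerator   = (1)*(-0.423) + (-0.423)*(0.149) + (0.149)*(0.386) = -0.428513.
  denominator = (1)^2 + (-0.423)^2 + (0.149)^2 + (0.386)^2 = 1.350126.
  rho(1) = -0.428513 / 1.350126 = -0.3174.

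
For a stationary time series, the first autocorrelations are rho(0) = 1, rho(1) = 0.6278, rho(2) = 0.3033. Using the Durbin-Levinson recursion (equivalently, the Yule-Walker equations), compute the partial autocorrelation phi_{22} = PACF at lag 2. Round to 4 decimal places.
\phi_{22} = -0.1499

The PACF at lag k is phi_{kk}, the last component of the solution
to the Yule-Walker system G_k phi = r_k where
  (G_k)_{ij} = rho(|i - j|), (r_k)_i = rho(i), i,j = 1..k.
Equivalently, Durbin-Levinson gives phi_{kk} iteratively:
  phi_{11} = rho(1)
  phi_{kk} = [rho(k) - sum_{j=1..k-1} phi_{k-1,j} rho(k-j)]
            / [1 - sum_{j=1..k-1} phi_{k-1,j} rho(j)],
  phi_{k,j} = phi_{k-1,j} - phi_{kk} phi_{k-1,k-j},  j = 1..k-1.
Step k = 1:
  phi_11 = rho(1) = 0.6278.
Step k = 2:
  phi_22 = [rho(2) - phi_11 rho(1)] / [1 - phi_11 rho(1)] = [0.3033 - (0.6278)(0.6278)] / [1 - (0.6278)(0.6278)]
         = -0.09083284 / 0.60586716 = -0.1499.
Therefore phi_{22} = -0.1499.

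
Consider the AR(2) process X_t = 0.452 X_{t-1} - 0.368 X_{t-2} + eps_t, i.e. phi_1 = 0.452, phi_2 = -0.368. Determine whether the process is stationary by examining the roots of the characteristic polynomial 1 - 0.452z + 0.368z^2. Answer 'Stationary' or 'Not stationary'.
\text{Stationary}

The AR(p) characteristic polynomial is P(z) = 1 - 0.452z + 0.368z^2.
Stationarity requires all roots to lie outside the unit circle, i.e. |z| > 1 for every root.
Set 1 + (-0.452) z + (0.368) z^2 = 0, i.e. a z^2 + b z + c = 0 with a = 0.368, b = -0.452, c = 1.
Discriminant D = b^2 - 4ac = (-0.452)^2 - 4*(0.368)*1 = 0.204304 - (1.472) = -1.267696.
D < 0, so the roots are the complex-conjugate pair z = (-b +/- i sqrt(-D)) / (2a) = 0.6141 +/- 1.5298i.
For a conjugate pair |z|^2 = z * conj(z) = (product of roots) = c/a = 1/(0.368) = 2.717391, so |z| = sqrt(2.717391) = 1.6485 for both roots.
Moduli of all roots: 1.6485, 1.6485.
All moduli strictly greater than 1? Yes.
Verdict: Stationary.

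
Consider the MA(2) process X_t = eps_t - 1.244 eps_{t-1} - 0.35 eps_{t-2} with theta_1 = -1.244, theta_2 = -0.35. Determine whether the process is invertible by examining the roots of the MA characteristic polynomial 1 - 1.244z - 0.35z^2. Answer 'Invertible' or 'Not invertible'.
\text{Not invertible}

The MA(q) characteristic polynomial is P(z) = 1 - 1.244z - 0.35z^2.
Invertibility requires all roots to lie outside the unit circle, i.e. |z| > 1 for every root.
Set 1 + (-1.244) z + (-0.35) z^2 = 0, i.e. a z^2 + b z + c = 0 with a = -0.35, b = -1.244, c = 1.
Discriminant D = b^2 - 4ac = (-1.244)^2 - 4*(-0.35)*1 = 1.547536 - (-1.4) = 2.947536.
D >= 0, so the roots are real: z = (-b +/- sqrt(D)) / (2a) = (1.244 +/- 1.716839) / (-0.7).
  z_1 = (1.244 + 1.716839) / (-0.7) = -4.2298,   |z_1| = 4.2298.
  z_2 = (1.244 - 1.716839) / (-0.7) = 0.6755,   |z_2| = 0.6755.
Moduli of all roots: 4.2298, 0.6755.
All moduli strictly greater than 1? No.
Verdict: Not invertible.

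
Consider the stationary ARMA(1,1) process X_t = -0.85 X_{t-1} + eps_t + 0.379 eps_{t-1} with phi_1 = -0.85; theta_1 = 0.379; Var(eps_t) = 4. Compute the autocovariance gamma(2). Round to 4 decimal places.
\gamma(2) = 3.9117

Multiply the model equation by X_{t-k} and take expectations. With theta_0 = psi_0 = 1 and psi_j the MA(infinity) weights, this gives
  gamma(k) - sum_i phi_i gamma(k-i) = c_k,
  c_k = sigma^2 * sum_{j=k..q} theta_j psi_{j-k}   (c_k = 0 for k > q),
using gamma(-m) = gamma(m).
psi-weights needed (psi_j = theta_j + sum_i phi_i psi_{j-i}):
  psi_1 = theta_1 + phi_1 = 0.379 + (-0.85) = -0.471
Right-hand sides:
  c_0 = sigma^2 (1 + theta_1 psi_1) = 4 * (1 + (0.379)(-0.471)) = 4 * 0.821491 = 3.285964
  c_1 = sigma^2 theta_1 = 4 * (0.379) = 1.516
  c_2 = 0
Equations for k = 0 and k = 1 (AR order 1):
  gamma(0) = phi_1 gamma(1) + c_0
  gamma(1) = phi_1 gamma(0) + c_1
Substituting the second into the first: gamma(0) (1 - phi_1^2) = c_0 + phi_1 c_1, so
  gamma(0) = (c_0 + phi_1 c_1) / (1 - phi_1^2) = (3.285964 + (-0.85)(1.516)) / (1 - (-0.85)^2) = 1.997364 / 0.2775 = 7.197708.
  gamma(1) = phi_1 gamma(0) + c_1 = (-0.85)(7.197708) + (1.516) = -4.602052.
For k = 2 (> q): gamma(2) = phi_1 gamma(1) = (-0.85)(-4.602052) = 3.911744.
Therefore gamma(2) = 3.9117 (to 4 decimal places).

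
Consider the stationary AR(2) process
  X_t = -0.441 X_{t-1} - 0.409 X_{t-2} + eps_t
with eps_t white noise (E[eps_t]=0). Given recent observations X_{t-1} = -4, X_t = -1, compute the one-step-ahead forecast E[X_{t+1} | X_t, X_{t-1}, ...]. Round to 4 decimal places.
E[X_{t+1} \mid \mathcal F_t] = 2.0770

For an AR(p) model X_t = c + sum_i phi_i X_{t-i} + eps_t, the
one-step-ahead conditional mean is
  E[X_{t+1} | X_t, ...] = c + sum_i phi_i X_{t+1-i}.
Substitute known values:
  E[X_{t+1} | ...] = (-0.441) * (-1) + (-0.409) * (-4)
                   = 2.0770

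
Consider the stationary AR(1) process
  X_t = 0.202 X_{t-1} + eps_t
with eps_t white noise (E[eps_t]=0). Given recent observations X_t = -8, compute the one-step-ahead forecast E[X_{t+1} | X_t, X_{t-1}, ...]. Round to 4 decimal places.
E[X_{t+1} \mid \mathcal F_t] = -1.6160

For an AR(p) model X_t = c + sum_i phi_i X_{t-i} + eps_t, the
one-step-ahead conditional mean is
  E[X_{t+1} | X_t, ...] = c + sum_i phi_i X_{t+1-i}.
Substitute known values:
  E[X_{t+1} | ...] = (0.202) * (-8)
                   = -1.6160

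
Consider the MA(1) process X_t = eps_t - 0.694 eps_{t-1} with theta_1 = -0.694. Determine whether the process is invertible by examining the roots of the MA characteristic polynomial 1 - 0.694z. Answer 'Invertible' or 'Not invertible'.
\text{Invertible}

The MA(q) characteristic polynomial is P(z) = 1 - 0.694z.
Invertibility requires all roots to lie outside the unit circle, i.e. |z| > 1 for every root.
This is linear in z: 1 + (-0.694) z = 0  =>  z = -1/(-0.694) = 1.440922,  |z| = 1.440922.
Moduli of all roots: 1.4409.
All moduli strictly greater than 1? Yes.
Verdict: Invertible.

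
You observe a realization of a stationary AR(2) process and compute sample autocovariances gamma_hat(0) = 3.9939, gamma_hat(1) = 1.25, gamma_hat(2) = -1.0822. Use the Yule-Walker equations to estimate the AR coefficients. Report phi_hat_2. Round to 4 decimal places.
\hat\phi_{2} = -0.4090

The Yule-Walker equations for an AR(p) process read, in matrix form,
  Gamma_p phi = r_p,   with   (Gamma_p)_{ij} = gamma(|i - j|),
                       (r_p)_i = gamma(i),   i,j = 1..p.
Substitute the sample gammas (Toeplitz matrix and right-hand side of size 2):
  Gamma_p = [[3.9939, 1.25], [1.25, 3.9939]]
  r_p     = [1.25, -1.0822]
Written out:
  3.9939 phi_1 + 1.25 phi_2 = 1.25
  1.25 phi_1 + 3.9939 phi_2 = -1.0822
Solve by Cramer's rule:
  det = gamma(0)^2 - gamma(1)^2 = (3.9939)^2 - (1.25)^2 = 15.95123721 - 1.5625 = 14.38873721
  phi_hat_1 = [gamma(1) gamma(0) - gamma(1) gamma(2)] / det = [(1.25)(3.9939) - (1.25)(-1.0822)] / 14.38873721 = 6.345125 / 14.38873721 = 0.441
  phi_hat_2 = [gamma(0) gamma(2) - gamma(1)^2] / det = [(3.9939)(-1.0822) - (1.25)^2] / 14.38873721 = -5.88469858 / 14.38873721 = -0.409
So phi_hat = [0.4410, -0.4090].
Therefore phi_hat_2 = -0.4090.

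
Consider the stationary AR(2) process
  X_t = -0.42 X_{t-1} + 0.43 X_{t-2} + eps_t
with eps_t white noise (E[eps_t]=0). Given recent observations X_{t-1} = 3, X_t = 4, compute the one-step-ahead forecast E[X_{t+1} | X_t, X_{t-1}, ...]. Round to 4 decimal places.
E[X_{t+1} \mid \mathcal F_t] = -0.3900

For an AR(p) model X_t = c + sum_i phi_i X_{t-i} + eps_t, the
one-step-ahead conditional mean is
  E[X_{t+1} | X_t, ...] = c + sum_i phi_i X_{t+1-i}.
Substitute known values:
  E[X_{t+1} | ...] = (-0.42) * (4) + (0.43) * (3)
                   = -0.3900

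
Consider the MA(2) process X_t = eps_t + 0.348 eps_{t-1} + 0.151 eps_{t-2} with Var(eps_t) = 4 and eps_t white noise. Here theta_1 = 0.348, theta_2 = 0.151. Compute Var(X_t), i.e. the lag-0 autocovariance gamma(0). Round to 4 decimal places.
\gamma(0) = 4.5756

For an MA(q) process X_t = eps_t + sum_i theta_i eps_{t-i} with
Var(eps_t) = sigma^2, the variance is
  gamma(0) = sigma^2 * (1 + sum_i theta_i^2).
  sum_i theta_i^2 = (0.348)^2 + (0.151)^2 = 0.121104 + 0.022801 = 0.143905.
  gamma(0) = 4 * (1 + 0.143905) = 4 * 1.143905 = 4.57562, which rounds to 4.5756.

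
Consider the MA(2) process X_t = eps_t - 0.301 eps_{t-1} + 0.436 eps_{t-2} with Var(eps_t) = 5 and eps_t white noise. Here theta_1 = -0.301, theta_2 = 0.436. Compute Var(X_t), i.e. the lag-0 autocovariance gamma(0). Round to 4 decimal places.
\gamma(0) = 6.4035

For an MA(q) process X_t = eps_t + sum_i theta_i eps_{t-i} with
Var(eps_t) = sigma^2, the variance is
  gamma(0) = sigma^2 * (1 + sum_i theta_i^2).
  sum_i theta_i^2 = (-0.301)^2 + (0.436)^2 = 0.090601 + 0.190096 = 0.280697.
  gamma(0) = 5 * (1 + 0.280697) = 5 * 1.280697 = 6.403485, which rounds to 6.4035.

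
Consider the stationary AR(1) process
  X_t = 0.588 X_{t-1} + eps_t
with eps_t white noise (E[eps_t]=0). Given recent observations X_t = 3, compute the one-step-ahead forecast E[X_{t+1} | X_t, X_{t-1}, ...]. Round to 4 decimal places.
E[X_{t+1} \mid \mathcal F_t] = 1.7640

For an AR(p) model X_t = c + sum_i phi_i X_{t-i} + eps_t, the
one-step-ahead conditional mean is
  E[X_{t+1} | X_t, ...] = c + sum_i phi_i X_{t+1-i}.
Substitute known values:
  E[X_{t+1} | ...] = (0.588) * (3)
                   = 1.7640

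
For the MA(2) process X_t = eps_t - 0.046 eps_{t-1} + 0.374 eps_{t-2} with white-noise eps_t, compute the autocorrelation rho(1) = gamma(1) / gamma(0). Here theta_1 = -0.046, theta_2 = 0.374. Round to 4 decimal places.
\rho(1) = -0.0553

For an MA(q) process with theta_0 = 1, the autocovariance is
  gamma(k) = sigma^2 * sum_{i=0..q-k} theta_i * theta_{i+k},
and rho(k) = gamma(k) / gamma(0). Sigma^2 cancels.
  numerator   = (1)*(-0.046) + (-0.046)*(0.374) = -0.063204.
  denominator = (1)^2 + (-0.046)^2 + (0.374)^2 = 1.141992.
  rho(1) = -0.063204 / 1.141992 = -0.0553.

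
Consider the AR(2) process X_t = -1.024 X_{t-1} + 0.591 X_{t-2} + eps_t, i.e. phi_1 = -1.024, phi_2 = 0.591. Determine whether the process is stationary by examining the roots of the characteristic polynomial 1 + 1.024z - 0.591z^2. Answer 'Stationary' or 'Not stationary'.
\text{Not stationary}

The AR(p) characteristic polynomial is P(z) = 1 + 1.024z - 0.591z^2.
Stationarity requires all roots to lie outside the unit circle, i.e. |z| > 1 for every root.
Set 1 + (1.024) z + (-0.591) z^2 = 0, i.e. a z^2 + b z + c = 0 with a = -0.591, b = 1.024, c = 1.
Discriminant D = b^2 - 4ac = (1.024)^2 - 4*(-0.591)*1 = 1.048576 - (-2.364) = 3.412576.
D >= 0, so the roots are real: z = (-b +/- sqrt(D)) / (2a) = (-1.024 +/- 1.847316) / (-1.182).
  z_1 = (-1.024 + 1.847316) / (-1.182) = -0.6965,   |z_1| = 0.6965.
  z_2 = (-1.024 - 1.847316) / (-1.182) = 2.4292,   |z_2| = 2.4292.
Moduli of all roots: 0.6965, 2.4292.
All moduli strictly greater than 1? No.
Verdict: Not stationary.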